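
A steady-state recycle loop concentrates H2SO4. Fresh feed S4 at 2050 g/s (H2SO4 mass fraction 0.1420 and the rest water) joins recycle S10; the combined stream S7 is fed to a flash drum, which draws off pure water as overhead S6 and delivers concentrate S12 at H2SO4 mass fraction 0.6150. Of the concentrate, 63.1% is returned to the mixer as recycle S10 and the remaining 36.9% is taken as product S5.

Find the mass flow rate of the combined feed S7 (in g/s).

Overall H2SO4 balance (none leaves overhead): H2SO4 in fresh feed = H2SO4 in product, i.e. 2050×0.142 = (1−0.631)·S12·0.615.
S12 = 291.1/(0.615×0.369) = 1282.7 g/s.
Recycle S10 = 0.631×1282.7 = 809.41 g/s.
Combined feed S7 = 2050 + 809.41 = 2859.4 g/s.

2859 g/s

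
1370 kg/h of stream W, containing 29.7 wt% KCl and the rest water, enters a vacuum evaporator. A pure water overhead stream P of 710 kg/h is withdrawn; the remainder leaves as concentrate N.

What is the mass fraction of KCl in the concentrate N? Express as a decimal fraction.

KCl is not removed: 1370×0.297 = 406.89 kg/h of KCl enters N.
Concentrate = 1370 − 710 = 660 kg/h.
Mass fraction = 406.89/660 = 0.616.

0.616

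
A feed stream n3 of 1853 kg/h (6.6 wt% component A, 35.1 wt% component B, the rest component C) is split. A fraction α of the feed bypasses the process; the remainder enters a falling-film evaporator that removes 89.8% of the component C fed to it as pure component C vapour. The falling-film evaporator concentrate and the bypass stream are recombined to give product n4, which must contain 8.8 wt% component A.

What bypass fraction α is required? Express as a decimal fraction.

0.522

All 1853×0.066 = 122.3 kg/h of component A reaches n4, so n4 = 122.3/0.088 = 1389.8 kg/h and vapour = 463.25 kg/h.
The evaporator receives (1−α)·1853 of feed at 0.583 component C and removes 0.898 of that component C:
0.898×0.583×(1−α)×1853 = 463.25
(1−α) = 463.25/970.11 = 0.4775;  α = 0.5225.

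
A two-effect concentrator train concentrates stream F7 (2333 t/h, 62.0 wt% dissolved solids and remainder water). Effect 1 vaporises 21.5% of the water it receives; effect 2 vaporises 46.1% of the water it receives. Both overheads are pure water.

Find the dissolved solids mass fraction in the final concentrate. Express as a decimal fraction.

0.7941

water in feed = 2333×0.380 = 886.54 t/h.
After stage 1: water left = (1−0.215)×886.54 = 695.93; stream total = 2142.4 t/h.
After stage 2: water left = (1−0.461)×695.93 = 375.11; final concentrate = 1821.6 t/h.
dissolved solids fraction = 1446.5/1821.6 = 0.7941.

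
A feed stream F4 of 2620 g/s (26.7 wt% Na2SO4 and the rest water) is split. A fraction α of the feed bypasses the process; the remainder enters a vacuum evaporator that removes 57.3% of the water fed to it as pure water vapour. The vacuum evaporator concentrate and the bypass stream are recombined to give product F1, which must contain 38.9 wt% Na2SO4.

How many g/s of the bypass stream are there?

All 2620×0.267 = 699.54 g/s of Na2SO4 reaches F1, so F1 = 699.54/0.389 = 1798.3 g/s and vapour = 821.7 g/s.
The evaporator receives (1−α)·2620 of feed at 0.733 water and removes 0.573 of that water:
0.573×0.733×(1−α)×2620 = 821.7
(1−α) = 821.7/1100.4 = 0.7467;  α = 0.2533.
Bypass flow = 0.2533×2620 = 663.62 g/s.

663.6 g/s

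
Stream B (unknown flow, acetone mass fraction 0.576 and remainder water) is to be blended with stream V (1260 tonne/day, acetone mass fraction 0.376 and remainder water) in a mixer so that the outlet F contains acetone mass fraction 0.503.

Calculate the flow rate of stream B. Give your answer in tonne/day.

Let B be the unknown flow. Total out = 1260 + B.
acetone balance: 473.76 + 0.576·B = 0.503·(1260 + B)
(0.576 − 0.503)·B = 0.503×1260 − 473.76 = 160.02
B = 160.02 / 0.073 = 2192.1 tonne/day

2192 tonne/day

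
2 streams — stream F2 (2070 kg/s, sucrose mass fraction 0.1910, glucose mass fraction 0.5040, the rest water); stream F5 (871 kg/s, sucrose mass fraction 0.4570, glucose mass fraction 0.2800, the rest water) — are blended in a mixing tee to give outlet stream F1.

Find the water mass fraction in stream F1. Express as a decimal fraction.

0.2926

Total flow out = 2070 + 871 = 2941 kg/s.
water in = 2070×0.305 + 871×0.263 = 860.42 kg/s.
water mass fraction in F1 = 860.42/2941 = 0.2926.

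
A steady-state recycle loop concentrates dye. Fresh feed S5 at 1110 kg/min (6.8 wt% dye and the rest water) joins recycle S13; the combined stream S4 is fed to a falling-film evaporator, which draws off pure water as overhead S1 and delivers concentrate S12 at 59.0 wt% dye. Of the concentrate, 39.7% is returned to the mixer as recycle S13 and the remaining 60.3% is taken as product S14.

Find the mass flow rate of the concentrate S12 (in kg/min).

212.2 kg/min

Overall dye balance (none leaves overhead): dye in fresh feed = dye in product, i.e. 1110×0.068 = (1−0.397)·S12·0.590.
S12 = 75.48/(0.590×0.603) = 212.16 kg/min.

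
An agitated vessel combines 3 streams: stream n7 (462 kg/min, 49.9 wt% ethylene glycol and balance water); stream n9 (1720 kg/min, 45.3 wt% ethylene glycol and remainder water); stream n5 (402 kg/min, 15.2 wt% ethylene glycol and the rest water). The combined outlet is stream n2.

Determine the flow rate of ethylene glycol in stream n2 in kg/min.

ethylene glycol out = ethylene glycol in = 462×0.499 + 1720×0.453 + 402×0.152 = 1070.8 kg/min.

1071 kg/min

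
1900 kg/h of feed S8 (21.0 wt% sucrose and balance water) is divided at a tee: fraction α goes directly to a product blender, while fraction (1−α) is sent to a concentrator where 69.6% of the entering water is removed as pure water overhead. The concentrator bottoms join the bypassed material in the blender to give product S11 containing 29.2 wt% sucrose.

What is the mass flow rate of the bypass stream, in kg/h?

929.6 kg/h

All 1900×0.210 = 399 kg/h of sucrose reaches S11, so S11 = 399/0.292 = 1366.4 kg/h and vapour = 533.56 kg/h.
The evaporator receives (1−α)·1900 of feed at 0.790 water and removes 0.696 of that water:
0.696×0.790×(1−α)×1900 = 533.56
(1−α) = 533.56/1044.7 = 0.5107;  α = 0.4893.
Bypass flow = 0.4893×1900 = 929.61 kg/h.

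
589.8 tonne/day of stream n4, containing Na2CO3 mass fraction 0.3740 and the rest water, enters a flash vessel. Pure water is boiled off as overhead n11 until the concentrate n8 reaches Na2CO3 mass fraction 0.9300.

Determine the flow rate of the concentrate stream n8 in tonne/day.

237.2 tonne/day

Na2CO3 is conserved: 589.8×0.374 = 220.59 tonne/day all reports to the concentrate.
Concentrate = 220.59/(target fraction) = 237.19 tonne/day.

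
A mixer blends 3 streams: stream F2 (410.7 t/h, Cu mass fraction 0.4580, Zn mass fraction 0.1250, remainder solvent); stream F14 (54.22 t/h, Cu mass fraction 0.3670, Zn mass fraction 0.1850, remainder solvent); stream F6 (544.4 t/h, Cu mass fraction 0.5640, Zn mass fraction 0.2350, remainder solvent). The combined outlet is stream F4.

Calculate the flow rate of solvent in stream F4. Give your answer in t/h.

solvent out = solvent in = 410.7×0.417 + 54.22×0.448 + 544.4×0.201 = 304.98 t/h.

305 t/h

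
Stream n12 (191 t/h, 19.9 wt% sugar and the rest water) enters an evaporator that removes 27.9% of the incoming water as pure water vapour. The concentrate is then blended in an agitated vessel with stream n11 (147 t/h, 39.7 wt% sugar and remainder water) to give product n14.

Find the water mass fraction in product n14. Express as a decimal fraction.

Vapour removed = 0.279×0.801×191 = 42.684 t/h; concentrate = 148.32 t/h.
water reaching the mixer = 110.31 (from concentrate) + 147×0.603 = 198.95 t/h.
Product flow = 148.32 + 147 = 295.32 t/h; water fraction = 0.674.

0.674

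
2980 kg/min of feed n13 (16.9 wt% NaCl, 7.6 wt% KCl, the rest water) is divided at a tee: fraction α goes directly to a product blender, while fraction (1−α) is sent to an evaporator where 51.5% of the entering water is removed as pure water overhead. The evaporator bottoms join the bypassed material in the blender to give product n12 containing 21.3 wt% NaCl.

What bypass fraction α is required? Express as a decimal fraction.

All 2980×0.169 = 503.62 kg/min of NaCl reaches n12, so n12 = 503.62/0.213 = 2364.4 kg/min and vapour = 615.59 kg/min.
The evaporator receives (1−α)·2980 of feed at 0.755 water and removes 0.515 of that water:
0.515×0.755×(1−α)×2980 = 615.59
(1−α) = 615.59/1158.7 = 0.5313;  α = 0.4687.

0.469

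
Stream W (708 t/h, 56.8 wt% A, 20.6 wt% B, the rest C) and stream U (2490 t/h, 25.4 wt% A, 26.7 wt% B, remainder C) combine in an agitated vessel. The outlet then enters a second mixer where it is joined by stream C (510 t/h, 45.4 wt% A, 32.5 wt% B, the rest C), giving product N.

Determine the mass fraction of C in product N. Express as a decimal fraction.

0.395

Overall, product flow = 3708 t/h.
C in = 708×0.226 + 2490×0.479 + 510×0.221 = 1465.4 t/h.
C fraction in N = 0.395.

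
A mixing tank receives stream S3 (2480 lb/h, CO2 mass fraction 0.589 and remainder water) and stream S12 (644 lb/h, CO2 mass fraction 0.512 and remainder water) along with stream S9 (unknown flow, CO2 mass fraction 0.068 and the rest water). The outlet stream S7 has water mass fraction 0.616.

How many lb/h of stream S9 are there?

Let S9 be the unknown flow. Total out = 3124 + S9.
water balance: 1333.6 + 0.932·S9 = 0.616·(3124 + S9)
(0.932 − 0.616)·S9 = 0.616×3124 − 1333.6 = 590.83
S9 = 590.83 / 0.316 = 1869.7 lb/h

1870 lb/h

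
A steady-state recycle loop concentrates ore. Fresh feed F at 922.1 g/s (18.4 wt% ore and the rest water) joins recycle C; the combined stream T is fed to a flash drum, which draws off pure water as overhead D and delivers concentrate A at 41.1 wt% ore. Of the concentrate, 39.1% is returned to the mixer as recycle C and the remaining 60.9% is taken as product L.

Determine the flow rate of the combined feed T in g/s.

Overall ore balance (none leaves overhead): ore in fresh feed = ore in product, i.e. 922.1×0.184 = (1−0.391)·A·0.411.
A = 169.67/(0.411×0.609) = 677.85 g/s.
Recycle C = 0.391×677.85 = 265.04 g/s.
Combined feed T = 922.1 + 265.04 = 1187.1 g/s.

1187 g/s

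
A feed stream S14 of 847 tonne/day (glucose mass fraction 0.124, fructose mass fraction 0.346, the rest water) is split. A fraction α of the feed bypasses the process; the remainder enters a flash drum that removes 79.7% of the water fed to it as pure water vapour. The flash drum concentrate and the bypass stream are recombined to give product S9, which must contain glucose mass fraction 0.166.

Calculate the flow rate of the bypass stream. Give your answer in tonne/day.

All 847×0.124 = 105.03 tonne/day of glucose reaches S9, so S9 = 105.03/0.166 = 632.7 tonne/day and vapour = 214.3 tonne/day.
The evaporator receives (1−α)·847 of feed at 0.530 water and removes 0.797 of that water:
0.797×0.530×(1−α)×847 = 214.3
(1−α) = 214.3/357.78 = 0.5990;  α = 0.4010.
Bypass flow = 0.4010×847 = 339.67 tonne/day.

339.7 tonne/day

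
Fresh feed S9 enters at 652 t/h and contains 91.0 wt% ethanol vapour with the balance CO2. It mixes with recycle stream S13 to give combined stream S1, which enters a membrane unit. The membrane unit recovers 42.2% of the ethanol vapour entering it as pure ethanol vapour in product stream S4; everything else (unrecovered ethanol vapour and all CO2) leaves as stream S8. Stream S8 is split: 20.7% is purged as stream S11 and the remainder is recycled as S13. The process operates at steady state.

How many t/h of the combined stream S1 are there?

1379 t/h

CO2 enters only via S9 and leaves only via the purge: 652×0.090 = 0.207×(CO2 in S8), and the membrane unit passes all CO2, so CO2 in S1 = CO2 in S8 = 283.48 t/h.
ethanol vapour in S1: m_A = 652×0.910 + (1−0.207)·(1−0.422)·m_A, so m_A = 593.32/0.5416 = 1095.4 t/h.
S1 = 1095.4 + 283.48 = 1378.9 t/h.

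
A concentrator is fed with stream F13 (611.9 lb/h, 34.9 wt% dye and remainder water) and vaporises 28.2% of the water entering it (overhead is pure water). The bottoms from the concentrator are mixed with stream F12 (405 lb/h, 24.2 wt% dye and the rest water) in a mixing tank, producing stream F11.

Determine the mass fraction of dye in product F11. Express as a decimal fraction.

0.344

Vapour removed = 0.282×0.651×611.9 = 112.33 lb/h; concentrate = 499.57 lb/h.
dye reaching the mixer = 213.55 (from concentrate) + 405×0.242 = 311.56 lb/h.
Product flow = 499.57 + 405 = 904.57 lb/h; dye fraction = 0.344.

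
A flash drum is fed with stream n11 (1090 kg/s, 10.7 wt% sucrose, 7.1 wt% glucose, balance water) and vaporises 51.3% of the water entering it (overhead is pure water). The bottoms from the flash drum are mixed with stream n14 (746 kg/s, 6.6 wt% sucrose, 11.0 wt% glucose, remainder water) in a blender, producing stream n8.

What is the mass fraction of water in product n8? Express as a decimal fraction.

Vapour removed = 0.513×0.822×1090 = 459.64 kg/s; concentrate = 630.36 kg/s.
water reaching the mixer = 436.34 (from concentrate) + 746×0.824 = 1051 kg/s.
Product flow = 630.36 + 746 = 1376.4 kg/s; water fraction = 0.764.

0.764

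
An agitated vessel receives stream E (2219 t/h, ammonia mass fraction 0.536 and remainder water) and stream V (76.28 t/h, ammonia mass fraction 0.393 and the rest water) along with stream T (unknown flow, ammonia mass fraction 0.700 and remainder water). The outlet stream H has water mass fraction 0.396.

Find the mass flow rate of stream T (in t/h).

1739 t/h

Let T be the unknown flow. Total out = 2295.3 + T.
water balance: 1075.9 + 0.300·T = 0.396·(2295.3 + T)
(0.300 − 0.396)·T = 0.396×2295.3 − 1075.9 = -166.99
T = -166.99 / -0.096 = 1739.4 t/h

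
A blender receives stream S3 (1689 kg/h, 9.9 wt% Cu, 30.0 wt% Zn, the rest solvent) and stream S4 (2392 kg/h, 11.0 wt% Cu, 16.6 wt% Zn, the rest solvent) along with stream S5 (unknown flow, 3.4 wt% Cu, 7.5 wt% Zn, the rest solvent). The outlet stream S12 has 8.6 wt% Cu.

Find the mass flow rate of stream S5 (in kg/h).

Let S5 be the unknown flow. Total out = 4081 + S5.
Cu balance: 430.33 + 0.034·S5 = 0.086·(4081 + S5)
(0.034 − 0.086)·S5 = 0.086×4081 − 430.33 = -79.365
S5 = -79.365 / -0.052 = 1526.3 kg/h

1526 kg/h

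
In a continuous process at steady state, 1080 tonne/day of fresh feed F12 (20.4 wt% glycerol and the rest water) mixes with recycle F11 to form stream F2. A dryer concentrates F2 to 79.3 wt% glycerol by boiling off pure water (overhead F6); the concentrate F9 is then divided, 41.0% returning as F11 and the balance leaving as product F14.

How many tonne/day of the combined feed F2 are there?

Overall glycerol balance (none leaves overhead): glycerol in fresh feed = glycerol in product, i.e. 1080×0.204 = (1−0.410)·F9·0.793.
F9 = 220.32/(0.793×0.590) = 470.9 tonne/day.
Recycle F11 = 0.410×470.9 = 193.07 tonne/day.
Combined feed F2 = 1080 + 193.07 = 1273.1 tonne/day.

1273 tonne/day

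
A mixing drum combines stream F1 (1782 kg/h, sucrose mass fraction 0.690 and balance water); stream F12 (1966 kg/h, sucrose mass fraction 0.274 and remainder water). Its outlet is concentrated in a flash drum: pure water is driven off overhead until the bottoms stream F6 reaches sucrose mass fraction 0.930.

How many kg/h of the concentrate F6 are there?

1901 kg/h

sucrose entering = 1782×0.690 + 1966×0.274 = 1768.3 kg/h.
All sucrose reports to F6, so F6 = 1768.3/0.930 = 1901.4 kg/h.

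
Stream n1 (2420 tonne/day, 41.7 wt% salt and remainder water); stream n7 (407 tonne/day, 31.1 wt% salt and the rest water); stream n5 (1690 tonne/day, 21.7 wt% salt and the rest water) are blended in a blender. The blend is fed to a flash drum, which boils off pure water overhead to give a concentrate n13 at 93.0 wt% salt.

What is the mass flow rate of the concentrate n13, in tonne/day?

salt entering = 2420×0.417 + 407×0.311 + 1690×0.217 = 1502.4 tonne/day.
All salt reports to n13, so n13 = 1502.4/0.930 = 1615.5 tonne/day.

1616 tonne/day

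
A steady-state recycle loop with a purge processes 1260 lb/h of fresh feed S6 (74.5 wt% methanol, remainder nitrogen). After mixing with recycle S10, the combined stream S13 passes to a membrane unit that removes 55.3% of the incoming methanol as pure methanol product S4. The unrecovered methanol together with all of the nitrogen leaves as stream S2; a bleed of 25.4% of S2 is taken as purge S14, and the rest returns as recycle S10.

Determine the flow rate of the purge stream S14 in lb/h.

481.2 lb/h

nitrogen enters only via S6 and leaves only via the purge: 1260×0.255 = 0.254×(nitrogen in S2), and the membrane unit passes all nitrogen, so nitrogen in S13 = nitrogen in S2 = 1265 lb/h.
methanol in S13: m_A = 1260×0.745 + (1−0.254)·(1−0.553)·m_A, so m_A = 938.7/0.6665 = 1408.3 lb/h.
S2 = (1−0.553)×1408.3 + 1265 = 1894.5 lb/h.
Purge S14 = 0.254×1894.5 = 481.2 lb/h.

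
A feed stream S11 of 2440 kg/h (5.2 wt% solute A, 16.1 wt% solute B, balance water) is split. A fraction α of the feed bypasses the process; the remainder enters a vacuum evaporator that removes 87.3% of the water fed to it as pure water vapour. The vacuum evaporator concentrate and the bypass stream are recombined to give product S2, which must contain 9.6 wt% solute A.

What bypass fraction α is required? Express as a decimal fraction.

0.333

All 2440×0.052 = 126.88 kg/h of solute A reaches S2, so S2 = 126.88/0.096 = 1321.7 kg/h and vapour = 1118.3 kg/h.
The evaporator receives (1−α)·2440 of feed at 0.787 water and removes 0.873 of that water:
0.873×0.787×(1−α)×2440 = 1118.3
(1−α) = 1118.3/1676.4 = 0.6671;  α = 0.3329.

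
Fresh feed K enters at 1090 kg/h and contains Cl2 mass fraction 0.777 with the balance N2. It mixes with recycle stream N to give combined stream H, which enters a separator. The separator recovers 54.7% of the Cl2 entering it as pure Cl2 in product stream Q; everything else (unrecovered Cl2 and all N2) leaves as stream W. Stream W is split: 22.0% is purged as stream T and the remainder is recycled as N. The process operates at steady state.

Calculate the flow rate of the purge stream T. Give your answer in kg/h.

373.6 kg/h

N2 enters only via K and leaves only via the purge: 1090×0.223 = 0.220×(N2 in W), and the separator passes all N2, so N2 in H = N2 in W = 1104.9 kg/h.
Cl2 in H: m_A = 1090×0.777 + (1−0.220)·(1−0.547)·m_A, so m_A = 846.93/0.6467 = 1309.7 kg/h.
W = (1−0.547)×1309.7 + 1104.9 = 1698.2 kg/h.
Purge T = 0.220×1698.2 = 373.59 kg/h.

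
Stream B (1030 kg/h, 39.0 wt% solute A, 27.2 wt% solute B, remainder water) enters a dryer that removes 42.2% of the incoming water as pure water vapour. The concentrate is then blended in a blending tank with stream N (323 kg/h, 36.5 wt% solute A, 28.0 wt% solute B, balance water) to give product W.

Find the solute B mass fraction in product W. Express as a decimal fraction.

0.307

Vapour removed = 0.422×0.338×1030 = 146.92 kg/h; concentrate = 883.08 kg/h.
solute B reaching the mixer = 280.16 (from concentrate) + 323×0.280 = 370.6 kg/h.
Product flow = 883.08 + 323 = 1206.1 kg/h; solute B fraction = 0.307.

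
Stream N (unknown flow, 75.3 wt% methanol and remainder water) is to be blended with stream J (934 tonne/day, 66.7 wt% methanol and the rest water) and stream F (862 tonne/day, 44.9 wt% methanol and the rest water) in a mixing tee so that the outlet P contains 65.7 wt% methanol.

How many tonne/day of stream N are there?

Let N be the unknown flow. Total out = 1796 + N.
methanol balance: 1010 + 0.753·N = 0.657·(1796 + N)
(0.753 − 0.657)·N = 0.657×1796 − 1010 = 169.96
N = 169.96 / 0.096 = 1770.4 tonne/day

1770 tonne/day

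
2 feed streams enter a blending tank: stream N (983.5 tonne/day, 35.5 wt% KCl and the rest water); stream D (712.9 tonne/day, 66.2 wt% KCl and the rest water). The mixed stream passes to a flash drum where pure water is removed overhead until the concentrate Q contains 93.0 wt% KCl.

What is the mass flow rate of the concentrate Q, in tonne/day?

882.9 tonne/day

KCl entering = 983.5×0.355 + 712.9×0.662 = 821.08 tonne/day.
All KCl reports to Q, so Q = 821.08/0.930 = 882.88 tonne/day.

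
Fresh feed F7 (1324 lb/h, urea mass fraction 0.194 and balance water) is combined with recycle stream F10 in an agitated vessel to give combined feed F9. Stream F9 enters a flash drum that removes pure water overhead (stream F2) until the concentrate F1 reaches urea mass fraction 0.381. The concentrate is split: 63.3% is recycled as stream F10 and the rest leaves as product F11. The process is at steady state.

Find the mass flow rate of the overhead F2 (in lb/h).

649.8 lb/h

Overall urea balance (none leaves overhead): urea in fresh feed = urea in product, i.e. 1324×0.194 = (1−0.633)·F1·0.381.
F1 = 256.86/(0.381×0.367) = 1837 lb/h.
Recycle F10 = 0.633×1837 = 1162.8 lb/h.
Combined feed F9 = 1324 + 1162.8 = 2486.8 lb/h.
Overhead F2 = F9 − F1 = 2486.8 − 1837 = 649.84 lb/h.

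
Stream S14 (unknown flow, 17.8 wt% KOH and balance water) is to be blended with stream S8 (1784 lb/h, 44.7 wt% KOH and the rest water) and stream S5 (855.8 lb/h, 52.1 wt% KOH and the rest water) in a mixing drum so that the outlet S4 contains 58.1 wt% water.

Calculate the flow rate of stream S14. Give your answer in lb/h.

Let S14 be the unknown flow. Total out = 2639.8 + S14.
water balance: 1396.5 + 0.822·S14 = 0.581·(2639.8 + S14)
(0.822 − 0.581)·S14 = 0.581×2639.8 − 1396.5 = 137.24
S14 = 137.24 / 0.241 = 569.48 lb/h

569.5 lb/h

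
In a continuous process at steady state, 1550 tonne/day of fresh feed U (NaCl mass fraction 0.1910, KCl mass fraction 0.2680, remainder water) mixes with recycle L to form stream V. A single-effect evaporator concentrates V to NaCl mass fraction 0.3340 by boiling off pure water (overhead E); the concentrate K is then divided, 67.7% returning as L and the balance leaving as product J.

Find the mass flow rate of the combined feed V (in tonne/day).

3408 tonne/day

Overall NaCl balance (none leaves overhead): NaCl in fresh feed = NaCl in product, i.e. 1550×0.191 = (1−0.677)·K·0.334.
K = 296.05/(0.334×0.323) = 2744.2 tonne/day.
Recycle L = 0.677×2744.2 = 1857.8 tonne/day.
Combined feed V = 1550 + 1857.8 = 3407.8 tonne/day.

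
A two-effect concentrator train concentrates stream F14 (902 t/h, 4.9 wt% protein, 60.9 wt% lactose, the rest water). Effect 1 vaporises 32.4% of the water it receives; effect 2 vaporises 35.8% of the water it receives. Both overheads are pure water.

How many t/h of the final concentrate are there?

727.4 t/h

water in feed = 902×0.342 = 308.48 t/h.
After stage 1: water left = (1−0.324)×308.48 = 208.54; stream total = 802.05 t/h.
After stage 2: water left = (1−0.358)×208.54 = 133.88; final concentrate = 727.4 t/h.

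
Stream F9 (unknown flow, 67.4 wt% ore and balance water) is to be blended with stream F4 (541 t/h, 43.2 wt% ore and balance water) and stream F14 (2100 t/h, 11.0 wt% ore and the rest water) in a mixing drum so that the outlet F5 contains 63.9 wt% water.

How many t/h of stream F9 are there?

1561 t/h

Let F9 be the unknown flow. Total out = 2641 + F9.
water balance: 2176.3 + 0.326·F9 = 0.639·(2641 + F9)
(0.326 − 0.639)·F9 = 0.639×2641 − 2176.3 = -488.69
F9 = -488.69 / -0.313 = 1561.3 t/h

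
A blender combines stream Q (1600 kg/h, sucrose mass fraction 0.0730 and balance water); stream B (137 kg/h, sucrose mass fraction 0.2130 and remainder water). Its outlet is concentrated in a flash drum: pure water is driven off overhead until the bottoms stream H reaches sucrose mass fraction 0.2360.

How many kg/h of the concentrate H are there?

618.6 kg/h

sucrose entering = 1600×0.073 + 137×0.213 = 145.98 kg/h.
All sucrose reports to H, so H = 145.98/0.236 = 618.56 kg/h.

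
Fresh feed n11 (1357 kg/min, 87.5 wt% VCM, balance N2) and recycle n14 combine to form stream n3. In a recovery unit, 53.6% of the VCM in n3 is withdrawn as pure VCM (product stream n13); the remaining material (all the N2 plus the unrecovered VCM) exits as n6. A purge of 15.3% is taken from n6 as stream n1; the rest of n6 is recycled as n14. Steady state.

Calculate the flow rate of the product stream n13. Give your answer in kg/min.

VCM in n3: m_A = 1357×0.875 + (1−0.153)·(1−0.536)·m_A, so m_A = 1187.4/0.6070 = 1956.2 kg/min.
Product n13 = 0.536×1956.2 = 1048.5 kg/min.

1049 kg/min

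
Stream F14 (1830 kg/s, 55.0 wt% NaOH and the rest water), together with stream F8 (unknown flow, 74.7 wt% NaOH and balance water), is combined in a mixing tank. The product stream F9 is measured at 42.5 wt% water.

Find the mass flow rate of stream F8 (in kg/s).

Let F8 be the unknown flow. Total out = 1830 + F8.
water balance: 823.5 + 0.253·F8 = 0.425·(1830 + F8)
(0.253 − 0.425)·F8 = 0.425×1830 − 823.5 = -45.75
F8 = -45.75 / -0.172 = 265.99 kg/s

266 kg/s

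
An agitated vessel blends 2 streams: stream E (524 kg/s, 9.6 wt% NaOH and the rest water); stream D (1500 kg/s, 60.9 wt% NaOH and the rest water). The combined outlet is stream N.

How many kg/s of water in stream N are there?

water out = water in = 524×0.904 + 1500×0.391 = 1060.2 kg/s.

1060 kg/s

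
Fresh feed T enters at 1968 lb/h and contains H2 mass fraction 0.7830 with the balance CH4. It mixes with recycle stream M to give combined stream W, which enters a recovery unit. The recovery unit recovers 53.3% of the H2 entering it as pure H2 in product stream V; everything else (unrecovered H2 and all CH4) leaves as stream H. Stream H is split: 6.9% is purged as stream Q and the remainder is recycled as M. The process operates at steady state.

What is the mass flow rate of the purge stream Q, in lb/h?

CH4 enters only via T and leaves only via the purge: 1968×0.217 = 0.069×(CH4 in H), and the recovery unit passes all CH4, so CH4 in W = CH4 in H = 6189.2 lb/h.
H2 in W: m_A = 1968×0.783 + (1−0.069)·(1−0.533)·m_A, so m_A = 1540.9/0.5652 = 2726.3 lb/h.
H = (1−0.533)×2726.3 + 6189.2 = 7462.4 lb/h.
Purge Q = 0.069×7462.4 = 514.9 lb/h.

514.9 lb/h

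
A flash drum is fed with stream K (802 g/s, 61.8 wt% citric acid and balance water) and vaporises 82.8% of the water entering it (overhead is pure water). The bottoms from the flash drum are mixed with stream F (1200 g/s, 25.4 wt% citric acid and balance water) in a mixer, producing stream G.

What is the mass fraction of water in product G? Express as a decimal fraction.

Vapour removed = 0.828×0.382×802 = 253.67 g/s; concentrate = 548.33 g/s.
water reaching the mixer = 52.695 (from concentrate) + 1200×0.746 = 947.89 g/s.
Product flow = 548.33 + 1200 = 1748.3 g/s; water fraction = 0.542.

0.542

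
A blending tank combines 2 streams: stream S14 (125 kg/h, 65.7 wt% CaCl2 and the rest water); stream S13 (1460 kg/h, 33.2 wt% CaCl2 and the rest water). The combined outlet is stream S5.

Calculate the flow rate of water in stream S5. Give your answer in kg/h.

water out = water in = 125×0.343 + 1460×0.668 = 1018.2 kg/h.

1018 kg/h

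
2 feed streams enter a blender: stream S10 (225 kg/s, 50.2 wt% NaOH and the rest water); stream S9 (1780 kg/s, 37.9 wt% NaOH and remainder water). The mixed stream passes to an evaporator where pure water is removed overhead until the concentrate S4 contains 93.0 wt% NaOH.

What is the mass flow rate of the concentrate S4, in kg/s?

NaOH entering = 225×0.502 + 1780×0.379 = 787.57 kg/s.
All NaOH reports to S4, so S4 = 787.57/0.930 = 846.85 kg/s.

846.8 kg/s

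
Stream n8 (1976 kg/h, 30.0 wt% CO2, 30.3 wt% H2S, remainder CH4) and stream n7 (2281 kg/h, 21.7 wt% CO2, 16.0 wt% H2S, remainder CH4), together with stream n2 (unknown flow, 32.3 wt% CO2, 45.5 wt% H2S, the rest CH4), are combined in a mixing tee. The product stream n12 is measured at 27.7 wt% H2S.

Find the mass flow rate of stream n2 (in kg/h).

1211 kg/h

Let n2 be the unknown flow. Total out = 4257 + n2.
H2S balance: 963.69 + 0.455·n2 = 0.277·(4257 + n2)
(0.455 − 0.277)·n2 = 0.277×4257 − 963.69 = 215.5
n2 = 215.5 / 0.178 = 1210.7 kg/h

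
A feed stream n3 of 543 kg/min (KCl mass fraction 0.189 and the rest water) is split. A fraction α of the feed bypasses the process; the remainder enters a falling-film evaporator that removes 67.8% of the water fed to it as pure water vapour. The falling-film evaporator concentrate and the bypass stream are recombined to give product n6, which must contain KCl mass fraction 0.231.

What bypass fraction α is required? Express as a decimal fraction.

All 543×0.189 = 102.63 kg/min of KCl reaches n6, so n6 = 102.63/0.231 = 444.27 kg/min and vapour = 98.727 kg/min.
The evaporator receives (1−α)·543 of feed at 0.811 water and removes 0.678 of that water:
0.678×0.811×(1−α)×543 = 98.727
(1−α) = 98.727/298.57 = 0.3307;  α = 0.6693.

0.669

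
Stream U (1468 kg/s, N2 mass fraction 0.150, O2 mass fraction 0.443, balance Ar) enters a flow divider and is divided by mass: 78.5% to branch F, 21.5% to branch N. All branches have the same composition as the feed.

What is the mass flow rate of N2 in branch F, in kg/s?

Branch F total = 0.785×1468 = 1152.4 kg/s.
N2 in F = 0.150×1152.4 = 172.86 kg/s.

172.9 kg/s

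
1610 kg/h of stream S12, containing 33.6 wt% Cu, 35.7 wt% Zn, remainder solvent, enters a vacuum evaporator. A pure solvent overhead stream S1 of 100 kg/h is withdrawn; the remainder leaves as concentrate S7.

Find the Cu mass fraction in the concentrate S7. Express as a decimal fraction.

Cu is not removed: 1610×0.336 = 540.96 kg/h of Cu enters S7.
Concentrate = 1610 − 100 = 1510 kg/h.
Mass fraction = 540.96/1510 = 0.3583.

0.3583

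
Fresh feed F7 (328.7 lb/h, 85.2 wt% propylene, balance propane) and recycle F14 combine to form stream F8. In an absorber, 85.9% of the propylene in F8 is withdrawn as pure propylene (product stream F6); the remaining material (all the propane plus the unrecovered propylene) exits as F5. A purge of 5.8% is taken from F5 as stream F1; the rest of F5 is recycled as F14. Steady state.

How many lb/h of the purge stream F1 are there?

propane enters only via F7 and leaves only via the purge: 328.7×0.148 = 0.058×(propane in F5), and the absorber passes all propane, so propane in F8 = propane in F5 = 838.75 lb/h.
propylene in F8: m_A = 328.7×0.852 + (1−0.058)·(1−0.859)·m_A, so m_A = 280.05/0.8672 = 322.95 lb/h.
F5 = (1−0.859)×322.95 + 838.75 = 884.29 lb/h.
Purge F1 = 0.058×884.29 = 51.289 lb/h.

51.29 lb/h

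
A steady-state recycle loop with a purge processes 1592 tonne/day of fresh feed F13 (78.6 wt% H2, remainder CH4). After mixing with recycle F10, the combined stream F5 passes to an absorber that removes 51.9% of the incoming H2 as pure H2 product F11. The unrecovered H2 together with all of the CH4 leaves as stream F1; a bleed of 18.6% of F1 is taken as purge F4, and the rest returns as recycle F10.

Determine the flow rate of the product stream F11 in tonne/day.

H2 in F5: m_A = 1592×0.786 + (1−0.186)·(1−0.519)·m_A, so m_A = 1251.3/0.6085 = 2056.5 tonne/day.
Product F11 = 0.519×2056.5 = 1067.3 tonne/day.

1067 tonne/day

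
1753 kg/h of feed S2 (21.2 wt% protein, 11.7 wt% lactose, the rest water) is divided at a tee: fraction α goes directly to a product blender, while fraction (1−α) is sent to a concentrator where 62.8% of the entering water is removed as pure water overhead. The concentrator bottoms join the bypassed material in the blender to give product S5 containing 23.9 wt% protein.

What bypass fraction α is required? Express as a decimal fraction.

0.732

All 1753×0.212 = 371.64 kg/h of protein reaches S5, so S5 = 371.64/0.239 = 1555 kg/h and vapour = 198.04 kg/h.
The evaporator receives (1−α)·1753 of feed at 0.671 water and removes 0.628 of that water:
0.628×0.671×(1−α)×1753 = 198.04
(1−α) = 198.04/738.69 = 0.2681;  α = 0.7319.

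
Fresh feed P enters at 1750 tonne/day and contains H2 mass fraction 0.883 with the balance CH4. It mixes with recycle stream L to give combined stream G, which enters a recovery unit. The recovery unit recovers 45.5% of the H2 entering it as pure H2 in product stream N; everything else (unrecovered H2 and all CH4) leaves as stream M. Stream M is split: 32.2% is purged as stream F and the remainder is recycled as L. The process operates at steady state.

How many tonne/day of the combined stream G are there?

CH4 enters only via P and leaves only via the purge: 1750×0.117 = 0.322×(CH4 in M), and the recovery unit passes all CH4, so CH4 in G = CH4 in M = 635.87 tonne/day.
H2 in G: m_A = 1750×0.883 + (1−0.322)·(1−0.455)·m_A, so m_A = 1545.2/0.6305 = 2450.9 tonne/day.
G = 2450.9 + 635.87 = 3086.7 tonne/day.

3087 tonne/day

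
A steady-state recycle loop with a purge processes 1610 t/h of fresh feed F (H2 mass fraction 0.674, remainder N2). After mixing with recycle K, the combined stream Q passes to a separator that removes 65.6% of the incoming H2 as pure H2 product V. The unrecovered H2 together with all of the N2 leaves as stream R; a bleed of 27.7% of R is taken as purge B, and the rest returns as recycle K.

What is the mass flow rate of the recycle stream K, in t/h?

1729 t/h

N2 enters only via F and leaves only via the purge: 1610×0.326 = 0.277×(N2 in R), and the separator passes all N2, so N2 in Q = N2 in R = 1894.8 t/h.
H2 in Q: m_A = 1610×0.674 + (1−0.277)·(1−0.656)·m_A, so m_A = 1085.1/0.7513 = 1444.4 t/h.
R = (1−0.656)×1444.4 + 1894.8 = 2391.7 t/h.
Recycle K = (1−0.277)×2391.7 = 1729.2 t/h.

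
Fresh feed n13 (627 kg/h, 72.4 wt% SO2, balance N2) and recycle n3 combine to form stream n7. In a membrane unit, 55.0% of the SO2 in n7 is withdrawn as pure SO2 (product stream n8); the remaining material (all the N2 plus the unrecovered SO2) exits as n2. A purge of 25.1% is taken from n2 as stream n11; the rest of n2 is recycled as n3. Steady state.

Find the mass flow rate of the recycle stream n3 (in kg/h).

N2 enters only via n13 and leaves only via the purge: 627×0.276 = 0.251×(N2 in n2), and the membrane unit passes all N2, so N2 in n7 = N2 in n2 = 689.45 kg/h.
SO2 in n7: m_A = 627×0.724 + (1−0.251)·(1−0.550)·m_A, so m_A = 453.95/0.6630 = 684.74 kg/h.
n2 = (1−0.550)×684.74 + 689.45 = 997.58 kg/h.
Recycle n3 = (1−0.251)×997.58 = 747.19 kg/h.

747.2 kg/h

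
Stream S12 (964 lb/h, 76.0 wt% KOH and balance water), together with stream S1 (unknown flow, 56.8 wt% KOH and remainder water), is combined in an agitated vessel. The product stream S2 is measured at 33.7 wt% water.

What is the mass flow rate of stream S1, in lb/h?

984.3 lb/h

Let S1 be the unknown flow. Total out = 964 + S1.
water balance: 231.36 + 0.432·S1 = 0.337·(964 + S1)
(0.432 − 0.337)·S1 = 0.337×964 − 231.36 = 93.508
S1 = 93.508 / 0.095 = 984.29 lb/h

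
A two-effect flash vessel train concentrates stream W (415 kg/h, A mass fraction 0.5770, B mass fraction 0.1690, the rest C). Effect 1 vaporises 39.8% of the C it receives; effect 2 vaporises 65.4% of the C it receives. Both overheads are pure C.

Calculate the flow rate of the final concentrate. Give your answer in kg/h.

331.5 kg/h

C in feed = 415×0.254 = 105.41 kg/h.
After stage 1: C left = (1−0.398)×105.41 = 63.457; stream total = 373.05 kg/h.
After stage 2: C left = (1−0.654)×63.457 = 21.956; final concentrate = 331.55 kg/h.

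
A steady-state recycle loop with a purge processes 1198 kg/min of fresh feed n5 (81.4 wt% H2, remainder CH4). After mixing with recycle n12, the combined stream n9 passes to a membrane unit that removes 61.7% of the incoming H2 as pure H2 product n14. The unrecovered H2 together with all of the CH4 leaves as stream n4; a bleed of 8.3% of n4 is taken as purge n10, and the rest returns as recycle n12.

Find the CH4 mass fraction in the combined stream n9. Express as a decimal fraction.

CH4 enters only via n5 and leaves only via the purge: 1198×0.186 = 0.083×(CH4 in n4), and the membrane unit passes all CH4, so CH4 in n9 = CH4 in n4 = 2684.7 kg/min.
H2 in n9: m_A = 1198×0.814 + (1−0.083)·(1−0.617)·m_A, so m_A = 975.17/0.6488 = 1503.1 kg/min.
n9 = 1503.1 + 2684.7 = 4187.7 kg/min.
CH4 fraction in n9 = 2684.7/4187.7 = 0.641.

0.641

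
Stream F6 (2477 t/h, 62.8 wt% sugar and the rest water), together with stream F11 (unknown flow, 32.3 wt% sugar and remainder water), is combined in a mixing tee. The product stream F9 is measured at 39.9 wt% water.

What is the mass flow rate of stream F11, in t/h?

Let F11 be the unknown flow. Total out = 2477 + F11.
water balance: 921.44 + 0.677·F11 = 0.399·(2477 + F11)
(0.677 − 0.399)·F11 = 0.399×2477 − 921.44 = 66.879
F11 = 66.879 / 0.278 = 240.57 t/h

240.6 t/h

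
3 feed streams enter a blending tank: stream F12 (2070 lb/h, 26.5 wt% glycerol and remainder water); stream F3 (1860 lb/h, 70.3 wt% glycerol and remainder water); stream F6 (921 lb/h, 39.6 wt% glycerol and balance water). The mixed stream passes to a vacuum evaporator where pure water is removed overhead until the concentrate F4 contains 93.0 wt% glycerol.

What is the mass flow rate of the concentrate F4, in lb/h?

2388 lb/h

glycerol entering = 2070×0.265 + 1860×0.703 + 921×0.396 = 2220.8 lb/h.
All glycerol reports to F4, so F4 = 2220.8/0.930 = 2388 lb/h.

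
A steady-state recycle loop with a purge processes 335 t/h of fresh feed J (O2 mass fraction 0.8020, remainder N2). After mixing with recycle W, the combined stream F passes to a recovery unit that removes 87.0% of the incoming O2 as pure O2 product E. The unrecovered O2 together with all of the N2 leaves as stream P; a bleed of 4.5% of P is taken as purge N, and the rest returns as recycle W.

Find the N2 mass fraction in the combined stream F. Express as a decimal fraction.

0.8277

N2 enters only via J and leaves only via the purge: 335×0.198 = 0.045×(N2 in P), and the recovery unit passes all N2, so N2 in F = N2 in P = 1474 t/h.
O2 in F: m_A = 335×0.802 + (1−0.045)·(1−0.870)·m_A, so m_A = 268.67/0.8759 = 306.75 t/h.
F = 306.75 + 1474 = 1780.8 t/h.
N2 fraction in F = 1474/1780.8 = 0.8277.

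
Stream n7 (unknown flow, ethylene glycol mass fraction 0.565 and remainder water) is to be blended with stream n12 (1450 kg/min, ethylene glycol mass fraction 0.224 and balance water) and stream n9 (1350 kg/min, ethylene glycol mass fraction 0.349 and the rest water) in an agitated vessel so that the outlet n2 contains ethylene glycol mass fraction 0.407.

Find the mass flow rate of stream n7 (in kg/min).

Let n7 be the unknown flow. Total out = 2800 + n7.
ethylene glycol balance: 795.95 + 0.565·n7 = 0.407·(2800 + n7)
(0.565 − 0.407)·n7 = 0.407×2800 − 795.95 = 343.65
n7 = 343.65 / 0.158 = 2175 kg/min

2175 kg/min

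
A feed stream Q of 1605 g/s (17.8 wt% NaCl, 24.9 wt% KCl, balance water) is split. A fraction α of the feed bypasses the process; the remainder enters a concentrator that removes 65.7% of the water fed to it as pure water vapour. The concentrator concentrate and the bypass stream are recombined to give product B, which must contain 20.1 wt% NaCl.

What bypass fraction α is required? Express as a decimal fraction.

All 1605×0.178 = 285.69 g/s of NaCl reaches B, so B = 285.69/0.201 = 1421.3 g/s and vapour = 183.66 g/s.
The evaporator receives (1−α)·1605 of feed at 0.573 water and removes 0.657 of that water:
0.657×0.573×(1−α)×1605 = 183.66
(1−α) = 183.66/604.22 = 0.3040;  α = 0.6960.

0.696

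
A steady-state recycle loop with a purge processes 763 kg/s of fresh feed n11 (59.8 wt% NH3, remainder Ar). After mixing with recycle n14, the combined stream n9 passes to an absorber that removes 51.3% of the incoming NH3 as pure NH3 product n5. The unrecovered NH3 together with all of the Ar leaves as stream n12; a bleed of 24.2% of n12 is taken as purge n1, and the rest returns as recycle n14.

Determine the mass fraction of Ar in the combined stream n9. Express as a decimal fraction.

0.6367

Ar enters only via n11 and leaves only via the purge: 763×0.402 = 0.242×(Ar in n12), and the absorber passes all Ar, so Ar in n9 = Ar in n12 = 1267.5 kg/s.
NH3 in n9: m_A = 763×0.598 + (1−0.242)·(1−0.513)·m_A, so m_A = 456.27/0.6309 = 723.26 kg/s.
n9 = 723.26 + 1267.5 = 1990.7 kg/s.
Ar fraction in n9 = 1267.5/1990.7 = 0.6367.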